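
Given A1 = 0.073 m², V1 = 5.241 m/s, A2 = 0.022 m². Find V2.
Formula: V_2 = \frac{A_1 V_1}{A_2}
V2 = 0.073·5.241/0.022 = 17.39 m/s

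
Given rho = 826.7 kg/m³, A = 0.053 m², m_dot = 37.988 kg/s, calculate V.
Formula: \dot{m} = \rho A V
Substituting knowns: 37.988 = 826.7·0.053·V
Solving for V: V = 37.988/(826.7·0.053) = 0.867 m/s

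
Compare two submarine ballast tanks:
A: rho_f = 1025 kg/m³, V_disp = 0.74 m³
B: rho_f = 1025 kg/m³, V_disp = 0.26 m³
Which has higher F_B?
F_B(A) = 7441 N, F_B(B) = 2614 N. Answer: A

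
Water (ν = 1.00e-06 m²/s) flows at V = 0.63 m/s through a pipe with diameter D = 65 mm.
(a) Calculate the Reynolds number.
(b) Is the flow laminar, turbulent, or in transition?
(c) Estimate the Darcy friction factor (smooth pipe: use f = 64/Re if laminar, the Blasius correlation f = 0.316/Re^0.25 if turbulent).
(a) Re = V·D/ν = 0.63·0.065/1.00e-06 = 40950
(b) Flow regime: turbulent (Re > 4000)
(c) Friction factor: f = 0.316/Re^0.25 = 0.316/40950^0.25 = 0.02221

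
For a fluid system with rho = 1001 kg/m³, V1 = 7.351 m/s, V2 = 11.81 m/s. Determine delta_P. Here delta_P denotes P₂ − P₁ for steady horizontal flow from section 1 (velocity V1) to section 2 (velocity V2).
Formula: \Delta P = \frac{1}{2} \rho (V_1^2 - V_2^2)
delta_P = 0.5·1001·(7.351² − 11.81²)/1000 = -42.76 kPa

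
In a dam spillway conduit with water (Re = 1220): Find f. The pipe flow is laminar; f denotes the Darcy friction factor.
Formula: f = \frac{64}{Re}
f = 64/1220 = 0.05246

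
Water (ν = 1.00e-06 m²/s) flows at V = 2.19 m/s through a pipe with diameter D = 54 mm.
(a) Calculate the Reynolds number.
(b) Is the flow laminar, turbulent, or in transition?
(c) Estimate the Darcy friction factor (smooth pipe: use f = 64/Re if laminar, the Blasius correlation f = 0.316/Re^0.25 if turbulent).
(a) Re = V·D/ν = 2.19·0.054/1.00e-06 = 118260
(b) Flow regime: turbulent (Re > 4000)
(c) Friction factor: f = 0.316/Re^0.25 = 0.316/118260^0.25 = 0.01704 (Blasius is strictly valid for Re ≲ 1e5; used here as the smooth-pipe estimate the problem specifies)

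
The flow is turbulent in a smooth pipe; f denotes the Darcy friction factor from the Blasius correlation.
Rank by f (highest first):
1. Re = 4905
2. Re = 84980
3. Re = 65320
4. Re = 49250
Case 1: f = 0.03776
Case 2: f = 0.01851
Case 3: f = 0.01977
Case 4: f = 0.02121
Ranking (highest first): 1, 4, 3, 2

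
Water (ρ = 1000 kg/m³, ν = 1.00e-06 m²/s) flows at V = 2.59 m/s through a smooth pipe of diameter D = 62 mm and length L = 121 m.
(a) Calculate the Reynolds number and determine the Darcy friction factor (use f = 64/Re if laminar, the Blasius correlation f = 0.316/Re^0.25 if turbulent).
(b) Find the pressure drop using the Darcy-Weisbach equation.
(a) Re = V·D/ν = 2.59·0.062/1.00e-06 = 160580 → turbulent (Re > 4000); f = 0.316/Re^0.25 = 0.316/160580^0.25 = 0.015786 (Blasius is strictly valid for Re ≲ 1e5; used here as the smooth-pipe estimate the problem specifies)
(b) Darcy-Weisbach: ΔP = f·(L/D)·½ρV²/1000 = 0.015786·(121/0.062)·½·1000·2.59²/1000 = 103.3 kPa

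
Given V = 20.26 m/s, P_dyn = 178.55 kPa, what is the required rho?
Formula: P_{dyn} = \frac{1}{2} \rho V^2
Substituting knowns: 178.55 = 0.5·rho·20.26²/1000
Solving for rho: rho = 2·(178.55·1000)/20.26² = 870 kg/m³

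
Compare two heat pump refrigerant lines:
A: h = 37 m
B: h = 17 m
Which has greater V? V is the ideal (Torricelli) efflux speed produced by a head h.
V(A) = 26.94 m/s, V(B) = 18.26 m/s. Answer: A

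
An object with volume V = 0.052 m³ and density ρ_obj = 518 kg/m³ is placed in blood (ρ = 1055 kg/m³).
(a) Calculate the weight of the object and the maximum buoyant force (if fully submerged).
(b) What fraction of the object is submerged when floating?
(a) W=rho_obj*g*V=518*9.81*0.052=264.2 N; F_B(max)=rho*g*V=1055*9.81*0.052=538.2 N
(b) Floating fraction=rho_obj/rho=518/1055=0.491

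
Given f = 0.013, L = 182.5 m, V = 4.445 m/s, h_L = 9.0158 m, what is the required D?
Formula: h_L = f \frac{L}{D} \frac{V^2}{2g}
Substituting knowns: 9.0158 = 0.013·(182.5/D)·4.445²/(2·9.81)
Solving for D: D = 0.013·182.5·4.445²/(2·9.81·9.0158) = 0.265 m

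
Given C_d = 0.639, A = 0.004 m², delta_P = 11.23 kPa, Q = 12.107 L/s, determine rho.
Formula: Q = C_d A \sqrt{\frac{2 \Delta P}{\rho}}
Substituting knowns: 12.107 = 0.639·0.004·√(2·(11.23·1000)/rho)·1000
Solving for rho: rho = 2·(11.23·1000)/((12.107/1000)/(0.639·0.004))² = 1001 kg/m³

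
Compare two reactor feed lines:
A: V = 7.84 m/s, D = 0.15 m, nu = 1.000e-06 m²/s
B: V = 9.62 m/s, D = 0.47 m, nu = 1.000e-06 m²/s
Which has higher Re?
Re(A) = 1.176e+06, Re(B) = 4.521e+06. Answer: B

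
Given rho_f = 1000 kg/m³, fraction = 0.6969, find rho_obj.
Formula: f_{sub} = \frac{\rho_{obj}}{\rho_f}
Substituting knowns: 0.6969 = rho_obj/1000
Solving for rho_obj: rho_obj = 0.6969·1000 = 696.9 kg/m³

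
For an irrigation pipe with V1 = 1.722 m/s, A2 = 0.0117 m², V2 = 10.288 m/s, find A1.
Formula: V_2 = \frac{A_1 V_1}{A_2}
Substituting knowns: 10.288 = A1·1.722/0.0117
Solving for A1: A1 = 10.288·0.0117/1.722 = 0.0699 m²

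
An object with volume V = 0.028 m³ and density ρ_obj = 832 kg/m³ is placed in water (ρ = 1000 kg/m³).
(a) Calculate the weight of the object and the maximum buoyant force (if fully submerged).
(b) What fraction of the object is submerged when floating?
(a) W=rho_obj*g*V=832*9.81*0.028=228.5 N; F_B(max)=rho*g*V=1000*9.81*0.028=274.7 N
(b) Floating fraction=rho_obj/rho=832/1000=0.832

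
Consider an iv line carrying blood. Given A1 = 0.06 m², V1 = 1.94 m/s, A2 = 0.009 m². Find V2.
Formula: V_2 = \frac{A_1 V_1}{A_2}
V2 = 0.06·1.94/0.009 = 12.93 m/s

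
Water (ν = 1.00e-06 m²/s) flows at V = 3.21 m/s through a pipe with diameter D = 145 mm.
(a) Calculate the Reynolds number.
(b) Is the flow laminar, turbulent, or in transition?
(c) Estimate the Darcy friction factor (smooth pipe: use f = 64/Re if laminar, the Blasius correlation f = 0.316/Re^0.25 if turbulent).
(a) Re = V·D/ν = 3.21·0.145/1.00e-06 = 465450
(b) Flow regime: turbulent (Re > 4000)
(c) Friction factor: f = 0.316/Re^0.25 = 0.316/465450^0.25 = 0.0121 (Blasius is strictly valid for Re ≲ 1e5; used here as the smooth-pipe estimate the problem specifies)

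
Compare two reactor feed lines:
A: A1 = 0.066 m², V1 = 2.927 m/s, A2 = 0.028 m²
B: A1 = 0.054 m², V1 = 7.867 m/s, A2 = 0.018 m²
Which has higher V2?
V2(A) = 6.899 m/s, V2(B) = 23.6 m/s. Answer: B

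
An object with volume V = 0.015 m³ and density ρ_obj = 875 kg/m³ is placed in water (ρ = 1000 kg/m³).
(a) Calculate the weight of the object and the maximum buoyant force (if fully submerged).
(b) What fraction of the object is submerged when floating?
(a) W=rho_obj*g*V=875*9.81*0.015=128.8 N; F_B(max)=rho*g*V=1000*9.81*0.015=147.2 N
(b) Floating fraction=rho_obj/rho=875/1000=0.875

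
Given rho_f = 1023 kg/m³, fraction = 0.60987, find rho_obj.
Formula: f_{sub} = \frac{\rho_{obj}}{\rho_f}
Substituting knowns: 0.60987 = rho_obj/1023
Solving for rho_obj: rho_obj = 0.60987·1023 = 623.9 kg/m³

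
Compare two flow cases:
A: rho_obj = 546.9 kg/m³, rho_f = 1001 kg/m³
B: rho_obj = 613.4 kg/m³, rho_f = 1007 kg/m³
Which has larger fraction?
fraction(A) = 0.5464, fraction(B) = 0.6091. Answer: B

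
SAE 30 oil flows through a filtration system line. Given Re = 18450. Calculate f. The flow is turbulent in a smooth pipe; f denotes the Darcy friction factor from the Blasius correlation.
Formula: f = \frac{0.316}{Re^{0.25}}
f = 0.316/18450^0.25 = 0.02711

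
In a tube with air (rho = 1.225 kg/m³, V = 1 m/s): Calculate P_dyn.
Formula: P_{dyn} = \frac{1}{2} \rho V^2
P_dyn = 0.5·1.225·1²/1000 = 0.0006125 kPa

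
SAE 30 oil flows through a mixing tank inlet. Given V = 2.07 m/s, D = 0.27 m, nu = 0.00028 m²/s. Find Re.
Formula: Re = \frac{V D}{\nu}
Re = 2.07·0.27/0.00028 = 1996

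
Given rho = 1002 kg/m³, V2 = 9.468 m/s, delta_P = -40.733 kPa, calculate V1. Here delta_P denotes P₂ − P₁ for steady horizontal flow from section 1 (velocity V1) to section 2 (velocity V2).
Formula: \Delta P = \frac{1}{2} \rho (V_1^2 - V_2^2)
Substituting knowns: -40.733 = 0.5·1002·(V1² − 9.468²)/1000
Solving for V1: V1 = √(9.468² + 2·(-40.733·1000)/1002) = 2.888 m/s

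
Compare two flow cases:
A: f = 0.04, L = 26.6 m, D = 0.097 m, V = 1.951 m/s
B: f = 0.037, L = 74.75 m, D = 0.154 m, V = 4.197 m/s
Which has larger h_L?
h_L(A) = 2.128 m, h_L(B) = 16.12 m. Answer: B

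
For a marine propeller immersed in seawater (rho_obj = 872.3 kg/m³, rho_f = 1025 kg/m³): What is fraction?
Formula: f_{sub} = \frac{\rho_{obj}}{\rho_f}
fraction = 872.3/1025 = 0.851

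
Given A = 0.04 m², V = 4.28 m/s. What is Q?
Formula: Q = A V
Q = 0.04·4.28·1000 = 171.2 L/s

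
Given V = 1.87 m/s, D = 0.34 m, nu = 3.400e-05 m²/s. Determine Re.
Formula: Re = \frac{V D}{\nu}
Re = 1.87·0.34/3.400e-05 = 18700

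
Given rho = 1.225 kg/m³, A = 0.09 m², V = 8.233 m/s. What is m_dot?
Formula: \dot{m} = \rho A V
m_dot = 1.225·0.09·8.233 = 0.9077 kg/s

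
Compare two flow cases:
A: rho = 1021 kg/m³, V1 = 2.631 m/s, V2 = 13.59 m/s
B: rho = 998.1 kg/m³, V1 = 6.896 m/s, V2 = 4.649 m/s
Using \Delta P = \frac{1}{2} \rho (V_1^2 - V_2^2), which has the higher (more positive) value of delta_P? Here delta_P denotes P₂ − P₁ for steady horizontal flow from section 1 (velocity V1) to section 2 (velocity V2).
delta_P(A) = -90.75 kPa, delta_P(B) = 12.95 kPa. Answer: B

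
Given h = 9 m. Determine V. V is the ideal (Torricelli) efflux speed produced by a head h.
Formula: V = \sqrt{2 g h}
V = √(2·9.81·9) = 13.29 m/s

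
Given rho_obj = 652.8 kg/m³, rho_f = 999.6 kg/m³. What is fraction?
Formula: f_{sub} = \frac{\rho_{obj}}{\rho_f}
fraction = 652.8/999.6 = 0.6531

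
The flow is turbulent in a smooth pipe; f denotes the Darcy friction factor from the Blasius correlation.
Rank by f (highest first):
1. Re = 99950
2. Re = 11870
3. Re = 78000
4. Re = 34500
Case 1: f = 0.01777
Case 2: f = 0.03027
Case 3: f = 0.01891
Case 4: f = 0.02319
Ranking (highest first): 2, 4, 3, 1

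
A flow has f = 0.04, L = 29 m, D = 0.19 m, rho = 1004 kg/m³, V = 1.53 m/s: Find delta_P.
Formula: \Delta P = f \frac{L}{D} \frac{\rho V^2}{2}
delta_P = 0.04·(29/0.19)·0.5·1004·1.53²/1000 = 7.174 kPa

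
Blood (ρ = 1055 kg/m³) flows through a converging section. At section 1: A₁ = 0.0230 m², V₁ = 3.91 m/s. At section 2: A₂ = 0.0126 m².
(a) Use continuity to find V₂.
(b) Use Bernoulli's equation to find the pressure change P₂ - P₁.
(a) Continuity: A₁V₁=A₂V₂ -> V₂=A₁V₁/A₂=0.0230*3.91/0.0126=7.14 m/s
(b) Bernoulli: P₂-P₁=0.5*rho*(V₁^2-V₂^2)/1000=0.5*1055*(3.91^2-7.14^2)/1000=-18.83 kPa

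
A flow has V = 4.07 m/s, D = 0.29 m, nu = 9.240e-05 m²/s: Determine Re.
Formula: Re = \frac{V D}{\nu}
Re = 4.07·0.29/9.240e-05 = 12774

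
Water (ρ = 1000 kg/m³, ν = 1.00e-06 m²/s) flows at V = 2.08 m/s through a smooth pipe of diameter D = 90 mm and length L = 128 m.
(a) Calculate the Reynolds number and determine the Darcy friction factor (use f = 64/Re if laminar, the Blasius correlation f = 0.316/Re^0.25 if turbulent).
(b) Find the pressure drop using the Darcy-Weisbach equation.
(a) Re = V·D/ν = 2.08·0.09/1.00e-06 = 187200 → turbulent (Re > 4000); f = 0.316/Re^0.25 = 0.316/187200^0.25 = 0.015192 (Blasius is strictly valid for Re ≲ 1e5; used here as the smooth-pipe estimate the problem specifies)
(b) Darcy-Weisbach: ΔP = f·(L/D)·½ρV²/1000 = 0.015192·(128/0.090)·½·1000·2.08²/1000 = 46.74 kPa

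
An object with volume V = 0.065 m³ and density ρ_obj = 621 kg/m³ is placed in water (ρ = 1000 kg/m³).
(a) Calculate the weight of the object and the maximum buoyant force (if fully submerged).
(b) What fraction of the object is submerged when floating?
(a) W=rho_obj*g*V=621*9.81*0.065=396.0 N; F_B(max)=rho*g*V=1000*9.81*0.065=637.6 N
(b) Floating fraction=rho_obj/rho=621/1000=0.621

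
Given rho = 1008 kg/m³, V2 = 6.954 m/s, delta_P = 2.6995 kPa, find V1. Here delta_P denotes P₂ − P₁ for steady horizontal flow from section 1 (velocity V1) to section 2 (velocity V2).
Formula: \Delta P = \frac{1}{2} \rho (V_1^2 - V_2^2)
Substituting knowns: 2.6995 = 0.5·1008·(V1² − 6.954²)/1000
Solving for V1: V1 = √(6.954² + 2·(2.6995·1000)/1008) = 7.329 m/s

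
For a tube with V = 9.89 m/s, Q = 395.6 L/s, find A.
Formula: Q = A V
Substituting knowns: 395.6 = A·9.89·1000
Solving for A: A = (395.6/1000)/9.89 = 0.04 m²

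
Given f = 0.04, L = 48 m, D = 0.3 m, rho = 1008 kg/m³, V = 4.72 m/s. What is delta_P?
Formula: \Delta P = f \frac{L}{D} \frac{\rho V^2}{2}
delta_P = 0.04·(48/0.3)·0.5·1008·4.72²/1000 = 71.86 kPa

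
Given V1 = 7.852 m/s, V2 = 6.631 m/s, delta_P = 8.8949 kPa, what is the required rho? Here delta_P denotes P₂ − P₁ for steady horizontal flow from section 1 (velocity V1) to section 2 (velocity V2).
Formula: \Delta P = \frac{1}{2} \rho (V_1^2 - V_2^2)
Substituting knowns: 8.8949 = 0.5·rho·(7.852² − 6.631²)/1000
Solving for rho: rho = 2·(8.8949·1000)/(7.852² − 6.631²) = 1006 kg/m³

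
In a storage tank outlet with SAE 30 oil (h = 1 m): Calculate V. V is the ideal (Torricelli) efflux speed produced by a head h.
Formula: V = \sqrt{2 g h}
V = √(2·9.81·1) = 4.429 m/s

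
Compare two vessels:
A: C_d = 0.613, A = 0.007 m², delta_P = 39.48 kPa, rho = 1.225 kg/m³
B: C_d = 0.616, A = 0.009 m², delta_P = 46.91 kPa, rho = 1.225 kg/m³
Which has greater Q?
Q(A) = 1089 L/s, Q(B) = 1534 L/s. Answer: B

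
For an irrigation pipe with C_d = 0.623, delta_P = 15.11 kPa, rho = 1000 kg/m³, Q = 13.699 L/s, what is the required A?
Formula: Q = C_d A \sqrt{\frac{2 \Delta P}{\rho}}
Substituting knowns: 13.699 = 0.623·A·√(2·(15.11·1000)/1000)·1000
Solving for A: A = (13.699/1000)/(0.623·√(2·(15.11·1000)/1000)) = 0.004 m²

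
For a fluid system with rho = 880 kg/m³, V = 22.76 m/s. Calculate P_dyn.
Formula: P_{dyn} = \frac{1}{2} \rho V^2
P_dyn = 0.5·880·22.76²/1000 = 227.9 kPa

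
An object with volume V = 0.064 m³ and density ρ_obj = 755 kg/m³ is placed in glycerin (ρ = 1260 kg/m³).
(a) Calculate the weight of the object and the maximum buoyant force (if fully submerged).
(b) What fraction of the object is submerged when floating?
(a) W=rho_obj*g*V=755*9.81*0.064=474.0 N; F_B(max)=rho*g*V=1260*9.81*0.064=791.1 N
(b) Floating fraction=rho_obj/rho=755/1260=0.599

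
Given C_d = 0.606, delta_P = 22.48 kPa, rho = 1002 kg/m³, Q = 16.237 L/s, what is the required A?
Formula: Q = C_d A \sqrt{\frac{2 \Delta P}{\rho}}
Substituting knowns: 16.237 = 0.606·A·√(2·(22.48·1000)/1002)·1000
Solving for A: A = (16.237/1000)/(0.606·√(2·(22.48·1000)/1002)) = 0.004 m²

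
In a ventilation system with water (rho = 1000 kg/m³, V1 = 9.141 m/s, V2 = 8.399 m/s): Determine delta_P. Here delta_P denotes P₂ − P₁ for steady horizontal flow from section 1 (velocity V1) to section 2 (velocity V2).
Formula: \Delta P = \frac{1}{2} \rho (V_1^2 - V_2^2)
delta_P = 0.5·1000·(9.141² − 8.399²)/1000 = 6.507 kPa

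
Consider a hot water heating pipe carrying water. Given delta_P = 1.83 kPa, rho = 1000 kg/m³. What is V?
Formula: V = \sqrt{\frac{2 \Delta P}{\rho}}
V = √(2·(1.83·1000)/1000) = 1.913 m/s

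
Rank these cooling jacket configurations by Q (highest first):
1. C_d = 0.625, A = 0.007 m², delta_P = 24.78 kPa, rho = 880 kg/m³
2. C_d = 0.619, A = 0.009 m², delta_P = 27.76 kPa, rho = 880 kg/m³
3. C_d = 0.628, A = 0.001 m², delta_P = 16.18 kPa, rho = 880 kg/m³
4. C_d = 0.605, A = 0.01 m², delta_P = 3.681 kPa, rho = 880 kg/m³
Case 1: Q = 32.83 L/s
Case 2: Q = 44.25 L/s
Case 3: Q = 3.808 L/s
Case 4: Q = 17.5 L/s
Ranking (highest first): 2, 1, 4, 3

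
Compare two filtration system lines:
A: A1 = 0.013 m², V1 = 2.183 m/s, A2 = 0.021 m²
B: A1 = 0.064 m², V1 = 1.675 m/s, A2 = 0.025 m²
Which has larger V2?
V2(A) = 1.351 m/s, V2(B) = 4.288 m/s. Answer: B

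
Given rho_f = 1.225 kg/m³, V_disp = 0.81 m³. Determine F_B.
Formula: F_B = \rho_f g V_{disp}
F_B = 1.225·9.81·0.81 = 9.734 N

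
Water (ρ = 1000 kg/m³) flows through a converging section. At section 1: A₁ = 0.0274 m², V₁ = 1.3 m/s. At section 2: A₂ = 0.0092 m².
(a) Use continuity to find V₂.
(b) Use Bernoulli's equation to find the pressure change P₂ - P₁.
(a) Continuity: A₁V₁=A₂V₂ -> V₂=A₁V₁/A₂=0.0274*1.3/0.0092=3.87 m/s
(b) Bernoulli: P₂-P₁=0.5*rho*(V₁^2-V₂^2)/1000=0.5*1000*(1.3^2-3.87^2)/1000=-6.643 kPa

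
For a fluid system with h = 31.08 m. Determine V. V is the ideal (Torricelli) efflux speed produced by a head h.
Formula: V = \sqrt{2 g h}
V = √(2·9.81·31.08) = 24.69 m/s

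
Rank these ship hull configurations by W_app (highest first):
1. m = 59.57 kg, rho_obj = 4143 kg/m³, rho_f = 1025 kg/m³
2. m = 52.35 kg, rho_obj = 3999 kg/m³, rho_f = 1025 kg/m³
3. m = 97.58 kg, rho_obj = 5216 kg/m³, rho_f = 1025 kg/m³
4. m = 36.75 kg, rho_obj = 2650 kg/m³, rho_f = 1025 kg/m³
Case 1: W_app = 439.8 N
Case 2: W_app = 381.9 N
Case 3: W_app = 769.1 N
Case 4: W_app = 221.1 N
Ranking (highest first): 3, 1, 2, 4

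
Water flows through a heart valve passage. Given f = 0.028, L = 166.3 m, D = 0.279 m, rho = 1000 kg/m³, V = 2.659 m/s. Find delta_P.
Formula: \Delta P = f \frac{L}{D} \frac{\rho V^2}{2}
delta_P = 0.028·(166.3/0.279)·0.5·1000·2.659²/1000 = 59 kPa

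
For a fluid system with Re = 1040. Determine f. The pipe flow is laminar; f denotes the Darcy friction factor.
Formula: f = \frac{64}{Re}
f = 64/1040 = 0.06154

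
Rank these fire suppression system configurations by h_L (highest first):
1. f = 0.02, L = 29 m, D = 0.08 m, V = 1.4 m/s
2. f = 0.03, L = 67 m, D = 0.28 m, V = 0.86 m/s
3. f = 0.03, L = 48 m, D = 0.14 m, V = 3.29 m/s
Case 1: h_L = 0.7243 m
Case 2: h_L = 0.2706 m
Case 3: h_L = 5.674 m
Ranking (highest first): 3, 1, 2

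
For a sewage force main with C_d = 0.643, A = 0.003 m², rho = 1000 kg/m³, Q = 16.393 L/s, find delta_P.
Formula: Q = C_d A \sqrt{\frac{2 \Delta P}{\rho}}
Substituting knowns: 16.393 = 0.643·0.003·√(2·(delta_P·1000)/1000)·1000
Solving for delta_P: delta_P = ((16.393/1000)/(0.643·0.003))²·1000/2/1000 = 36.11 kPa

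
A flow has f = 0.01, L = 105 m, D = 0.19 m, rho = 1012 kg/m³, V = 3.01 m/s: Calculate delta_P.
Formula: \Delta P = f \frac{L}{D} \frac{\rho V^2}{2}
delta_P = 0.01·(105/0.19)·0.5·1012·3.01²/1000 = 25.33 kPa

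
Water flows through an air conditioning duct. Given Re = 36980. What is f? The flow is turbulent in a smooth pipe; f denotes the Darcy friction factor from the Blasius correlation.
Formula: f = \frac{0.316}{Re^{0.25}}
f = 0.316/36980^0.25 = 0.02279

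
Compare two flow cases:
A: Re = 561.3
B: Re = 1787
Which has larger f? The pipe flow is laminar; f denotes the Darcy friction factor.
f(A) = 0.114, f(B) = 0.03581. Answer: A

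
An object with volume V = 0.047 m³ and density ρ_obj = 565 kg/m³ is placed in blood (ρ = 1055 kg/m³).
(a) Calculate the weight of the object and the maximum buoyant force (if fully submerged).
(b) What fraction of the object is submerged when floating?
(a) W=rho_obj*g*V=565*9.81*0.047=260.5 N; F_B(max)=rho*g*V=1055*9.81*0.047=486.4 N
(b) Floating fraction=rho_obj/rho=565/1055=0.536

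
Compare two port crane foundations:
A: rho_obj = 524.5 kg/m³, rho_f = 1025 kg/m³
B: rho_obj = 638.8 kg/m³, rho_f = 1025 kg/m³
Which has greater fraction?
fraction(A) = 0.5117, fraction(B) = 0.6232. Answer: B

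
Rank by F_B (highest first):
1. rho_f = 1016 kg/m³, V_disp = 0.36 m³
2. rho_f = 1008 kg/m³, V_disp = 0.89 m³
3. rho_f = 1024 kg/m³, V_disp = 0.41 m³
Case 1: F_B = 3588 N
Case 2: F_B = 8801 N
Case 3: F_B = 4119 N
Ranking (highest first): 2, 3, 1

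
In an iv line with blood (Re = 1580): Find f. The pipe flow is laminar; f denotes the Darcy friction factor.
Formula: f = \frac{64}{Re}
f = 64/1580 = 0.04051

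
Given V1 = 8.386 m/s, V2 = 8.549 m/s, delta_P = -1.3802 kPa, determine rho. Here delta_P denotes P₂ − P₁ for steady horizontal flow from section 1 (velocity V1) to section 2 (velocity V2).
Formula: \Delta P = \frac{1}{2} \rho (V_1^2 - V_2^2)
Substituting knowns: -1.3802 = 0.5·rho·(8.386² − 8.549²)/1000
Solving for rho: rho = 2·(-1.3802·1000)/(8.386² − 8.549²) = 1000 kg/m³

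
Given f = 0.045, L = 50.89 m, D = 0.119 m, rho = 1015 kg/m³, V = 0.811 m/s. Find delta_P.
Formula: \Delta P = f \frac{L}{D} \frac{\rho V^2}{2}
delta_P = 0.045·(50.89/0.119)·0.5·1015·0.811²/1000 = 6.424 kPa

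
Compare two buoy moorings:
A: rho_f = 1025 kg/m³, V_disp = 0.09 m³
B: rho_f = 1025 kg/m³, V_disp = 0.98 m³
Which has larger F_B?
F_B(A) = 905 N, F_B(B) = 9854 N. Answer: B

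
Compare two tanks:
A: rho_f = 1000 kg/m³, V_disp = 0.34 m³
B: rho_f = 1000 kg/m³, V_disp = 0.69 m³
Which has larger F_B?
F_B(A) = 3335 N, F_B(B) = 6769 N. Answer: B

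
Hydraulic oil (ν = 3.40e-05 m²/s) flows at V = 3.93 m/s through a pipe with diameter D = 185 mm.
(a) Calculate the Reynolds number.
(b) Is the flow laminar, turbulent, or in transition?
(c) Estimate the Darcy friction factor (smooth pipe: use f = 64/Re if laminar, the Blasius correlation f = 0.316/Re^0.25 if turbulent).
(a) Re = V·D/ν = 3.93·0.185/3.40e-05 = 21384
(b) Flow regime: turbulent (Re > 4000)
(c) Friction factor: f = 0.316/Re^0.25 = 0.316/21384^0.25 = 0.02613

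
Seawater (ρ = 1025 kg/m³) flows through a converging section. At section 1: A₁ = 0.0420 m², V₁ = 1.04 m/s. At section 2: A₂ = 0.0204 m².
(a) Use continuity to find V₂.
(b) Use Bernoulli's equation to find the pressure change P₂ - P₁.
(a) Continuity: A₁V₁=A₂V₂ -> V₂=A₁V₁/A₂=0.0420*1.04/0.0204=2.14 m/s
(b) Bernoulli: P₂-P₁=0.5*rho*(V₁^2-V₂^2)/1000=0.5*1025*(1.04^2-2.14^2)/1000=-1.793 kPa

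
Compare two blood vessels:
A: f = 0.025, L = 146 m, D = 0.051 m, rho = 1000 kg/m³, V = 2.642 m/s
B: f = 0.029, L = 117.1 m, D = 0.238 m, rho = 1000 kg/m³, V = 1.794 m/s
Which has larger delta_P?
delta_P(A) = 249.8 kPa, delta_P(B) = 22.96 kPa. Answer: A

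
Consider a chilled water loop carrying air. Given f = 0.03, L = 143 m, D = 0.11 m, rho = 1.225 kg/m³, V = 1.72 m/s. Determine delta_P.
Formula: \Delta P = f \frac{L}{D} \frac{\rho V^2}{2}
delta_P = 0.03·(143/0.11)·0.5·1.225·1.72²/1000 = 0.07067 kPa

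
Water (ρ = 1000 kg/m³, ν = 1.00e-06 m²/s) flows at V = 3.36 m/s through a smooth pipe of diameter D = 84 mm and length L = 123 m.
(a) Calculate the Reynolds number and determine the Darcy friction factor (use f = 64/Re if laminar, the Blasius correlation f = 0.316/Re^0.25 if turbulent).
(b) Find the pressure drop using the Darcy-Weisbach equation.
(a) Re = V·D/ν = 3.36·0.084/1.00e-06 = 282240 → turbulent (Re > 4000); f = 0.316/Re^0.25 = 0.316/282240^0.25 = 0.01371 (Blasius is strictly valid for Re ≲ 1e5; used here as the smooth-pipe estimate the problem specifies)
(b) Darcy-Weisbach: ΔP = f·(L/D)·½ρV²/1000 = 0.01371·(123/0.084)·½·1000·3.36²/1000 = 113.3 kPa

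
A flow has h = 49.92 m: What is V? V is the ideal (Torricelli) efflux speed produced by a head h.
Formula: V = \sqrt{2 g h}
V = √(2·9.81·49.92) = 31.3 m/s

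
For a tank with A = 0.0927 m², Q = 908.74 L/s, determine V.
Formula: Q = A V
Substituting knowns: 908.74 = 0.0927·V·1000
Solving for V: V = (908.74/1000)/0.0927 = 9.803 m/s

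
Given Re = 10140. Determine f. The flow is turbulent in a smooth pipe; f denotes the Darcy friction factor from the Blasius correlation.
Formula: f = \frac{0.316}{Re^{0.25}}
f = 0.316/10140^0.25 = 0.03149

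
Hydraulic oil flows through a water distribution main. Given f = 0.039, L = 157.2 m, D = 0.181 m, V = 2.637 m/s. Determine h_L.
Formula: h_L = f \frac{L}{D} \frac{V^2}{2g}
h_L = 0.039·(157.2/0.181)·2.637²/(2·9.81) = 12 m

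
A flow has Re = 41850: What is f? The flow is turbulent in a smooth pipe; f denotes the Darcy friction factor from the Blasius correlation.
Formula: f = \frac{0.316}{Re^{0.25}}
f = 0.316/41850^0.25 = 0.02209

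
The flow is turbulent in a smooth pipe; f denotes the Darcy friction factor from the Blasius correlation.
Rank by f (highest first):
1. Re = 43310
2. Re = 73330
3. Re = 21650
Case 1: f = 0.0219
Case 2: f = 0.0192
Case 3: f = 0.02605
Ranking (highest first): 3, 1, 2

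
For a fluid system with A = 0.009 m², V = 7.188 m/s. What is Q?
Formula: Q = A V
Q = 0.009·7.188·1000 = 64.69 L/s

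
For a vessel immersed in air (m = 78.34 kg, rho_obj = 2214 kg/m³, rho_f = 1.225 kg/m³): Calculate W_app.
Formula: W_{app} = mg\left(1 - \frac{\rho_f}{\rho_{obj}}\right)
W_app = 78.34·9.81·(1 − 1.225/2214) = 768.1 N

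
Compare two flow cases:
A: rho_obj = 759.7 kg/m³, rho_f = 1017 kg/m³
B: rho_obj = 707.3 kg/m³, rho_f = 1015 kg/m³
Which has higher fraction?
fraction(A) = 0.747, fraction(B) = 0.6968. Answer: A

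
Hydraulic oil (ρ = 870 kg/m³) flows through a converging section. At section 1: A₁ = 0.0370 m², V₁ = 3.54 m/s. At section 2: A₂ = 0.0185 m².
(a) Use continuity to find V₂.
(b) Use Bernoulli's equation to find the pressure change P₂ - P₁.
(a) Continuity: A₁V₁=A₂V₂ -> V₂=A₁V₁/A₂=0.0370*3.54/0.0185=7.08 m/s
(b) Bernoulli: P₂-P₁=0.5*rho*(V₁^2-V₂^2)/1000=0.5*870*(3.54^2-7.08^2)/1000=-16.35 kPa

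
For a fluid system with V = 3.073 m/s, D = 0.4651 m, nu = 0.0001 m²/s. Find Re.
Formula: Re = \frac{V D}{\nu}
Re = 3.073·0.4651/0.0001 = 14293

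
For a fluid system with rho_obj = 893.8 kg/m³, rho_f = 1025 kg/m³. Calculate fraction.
Formula: f_{sub} = \frac{\rho_{obj}}{\rho_f}
fraction = 893.8/1025 = 0.872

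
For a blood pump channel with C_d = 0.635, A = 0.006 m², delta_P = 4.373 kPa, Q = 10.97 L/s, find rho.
Formula: Q = C_d A \sqrt{\frac{2 \Delta P}{\rho}}
Substituting knowns: 10.97 = 0.635·0.006·√(2·(4.373·1000)/rho)·1000
Solving for rho: rho = 2·(4.373·1000)/((10.97/1000)/(0.635·0.006))² = 1055 kg/m³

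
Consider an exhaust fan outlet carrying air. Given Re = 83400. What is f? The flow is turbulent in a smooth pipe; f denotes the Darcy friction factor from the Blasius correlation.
Formula: f = \frac{0.316}{Re^{0.25}}
f = 0.316/83400^0.25 = 0.01859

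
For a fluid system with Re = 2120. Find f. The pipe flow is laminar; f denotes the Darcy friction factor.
Formula: f = \frac{64}{Re}
f = 64/2120 = 0.03019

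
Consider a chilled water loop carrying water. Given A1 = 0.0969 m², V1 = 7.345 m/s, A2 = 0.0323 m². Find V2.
Formula: V_2 = \frac{A_1 V_1}{A_2}
V2 = 0.0969·7.345/0.0323 = 22.03 m/s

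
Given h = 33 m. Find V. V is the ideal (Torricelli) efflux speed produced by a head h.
Formula: V = \sqrt{2 g h}
V = √(2·9.81·33) = 25.45 m/s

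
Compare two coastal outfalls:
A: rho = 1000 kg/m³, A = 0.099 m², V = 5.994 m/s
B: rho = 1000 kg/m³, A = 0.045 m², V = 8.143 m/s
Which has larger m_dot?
m_dot(A) = 593.4 kg/s, m_dot(B) = 366.4 kg/s. Answer: A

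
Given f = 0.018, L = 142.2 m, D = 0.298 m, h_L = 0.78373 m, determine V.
Formula: h_L = f \frac{L}{D} \frac{V^2}{2g}
Substituting knowns: 0.78373 = 0.018·(142.2/0.298)·V²/(2·9.81)
Solving for V: V = √(0.78373·2·9.81/(0.018·(142.2/0.298))) = 1.338 m/s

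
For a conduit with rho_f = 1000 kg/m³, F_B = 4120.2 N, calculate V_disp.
Formula: F_B = \rho_f g V_{disp}
Substituting knowns: 4120.2 = 1000·9.81·V_disp
Solving for V_disp: V_disp = 4120.2/(1000·9.81) = 0.42 m³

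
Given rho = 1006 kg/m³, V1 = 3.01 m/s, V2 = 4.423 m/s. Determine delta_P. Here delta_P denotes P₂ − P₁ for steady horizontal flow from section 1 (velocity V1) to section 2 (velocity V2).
Formula: \Delta P = \frac{1}{2} \rho (V_1^2 - V_2^2)
delta_P = 0.5·1006·(3.01² − 4.423²)/1000 = -5.283 kPa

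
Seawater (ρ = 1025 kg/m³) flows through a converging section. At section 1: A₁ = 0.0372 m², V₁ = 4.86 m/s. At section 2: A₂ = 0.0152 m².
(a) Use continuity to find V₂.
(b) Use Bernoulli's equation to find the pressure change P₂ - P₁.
(a) Continuity: A₁V₁=A₂V₂ -> V₂=A₁V₁/A₂=0.0372*4.86/0.0152=11.89 m/s
(b) Bernoulli: P₂-P₁=0.5*rho*(V₁^2-V₂^2)/1000=0.5*1025*(4.86^2-11.89^2)/1000=-60.35 kPa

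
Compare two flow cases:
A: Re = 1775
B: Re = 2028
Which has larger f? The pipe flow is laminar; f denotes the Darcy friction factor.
f(A) = 0.03606, f(B) = 0.03156. Answer: A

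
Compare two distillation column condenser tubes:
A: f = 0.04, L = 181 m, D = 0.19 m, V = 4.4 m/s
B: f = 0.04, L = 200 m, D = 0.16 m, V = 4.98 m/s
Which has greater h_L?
h_L(A) = 37.6 m, h_L(B) = 63.2 m. Answer: B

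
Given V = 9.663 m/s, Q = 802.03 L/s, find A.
Formula: Q = A V
Substituting knowns: 802.03 = A·9.663·1000
Solving for A: A = (802.03/1000)/9.663 = 0.083 m²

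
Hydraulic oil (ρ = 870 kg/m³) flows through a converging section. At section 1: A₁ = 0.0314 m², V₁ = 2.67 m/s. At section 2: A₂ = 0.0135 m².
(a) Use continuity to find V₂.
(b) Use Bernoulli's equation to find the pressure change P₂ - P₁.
(a) Continuity: A₁V₁=A₂V₂ -> V₂=A₁V₁/A₂=0.0314*2.67/0.0135=6.21 m/s
(b) Bernoulli: P₂-P₁=0.5*rho*(V₁^2-V₂^2)/1000=0.5*870*(2.67^2-6.21^2)/1000=-13.67 kPa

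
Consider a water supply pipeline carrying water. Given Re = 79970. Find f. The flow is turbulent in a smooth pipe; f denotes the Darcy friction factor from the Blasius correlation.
Formula: f = \frac{0.316}{Re^{0.25}}
f = 0.316/79970^0.25 = 0.01879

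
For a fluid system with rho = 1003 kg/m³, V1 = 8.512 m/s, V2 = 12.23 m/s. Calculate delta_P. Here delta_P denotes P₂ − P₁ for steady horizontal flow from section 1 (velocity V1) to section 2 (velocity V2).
Formula: \Delta P = \frac{1}{2} \rho (V_1^2 - V_2^2)
delta_P = 0.5·1003·(8.512² − 12.23²)/1000 = -38.68 kPa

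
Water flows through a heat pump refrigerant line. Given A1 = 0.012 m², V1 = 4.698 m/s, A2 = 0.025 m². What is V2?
Formula: V_2 = \frac{A_1 V_1}{A_2}
V2 = 0.012·4.698/0.025 = 2.255 m/s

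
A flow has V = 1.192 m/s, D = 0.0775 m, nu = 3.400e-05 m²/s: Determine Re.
Formula: Re = \frac{V D}{\nu}
Re = 1.192·0.0775/3.400e-05 = 2717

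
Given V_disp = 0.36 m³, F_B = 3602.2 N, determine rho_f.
Formula: F_B = \rho_f g V_{disp}
Substituting knowns: 3602.2 = rho_f·9.81·0.36
Solving for rho_f: rho_f = 3602.2/(9.81·0.36) = 1020 kg/m³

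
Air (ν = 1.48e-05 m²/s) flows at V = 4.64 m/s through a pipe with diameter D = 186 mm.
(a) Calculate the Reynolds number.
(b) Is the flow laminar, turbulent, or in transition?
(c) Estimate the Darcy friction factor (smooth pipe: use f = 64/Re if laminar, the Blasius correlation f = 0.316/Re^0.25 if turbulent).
(a) Re = V·D/ν = 4.64·0.186/1.48e-05 = 58314
(b) Flow regime: turbulent (Re > 4000)
(c) Friction factor: f = 0.316/Re^0.25 = 0.316/58314^0.25 = 0.02033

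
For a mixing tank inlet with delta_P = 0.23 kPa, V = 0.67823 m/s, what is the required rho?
Formula: V = \sqrt{\frac{2 \Delta P}{\rho}}
Substituting knowns: 0.67823 = √(2·(0.23·1000)/rho)
Solving for rho: rho = 2·(0.23·1000)/0.67823² = 1000 kg/m³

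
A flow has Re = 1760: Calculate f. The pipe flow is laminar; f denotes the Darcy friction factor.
Formula: f = \frac{64}{Re}
f = 64/1760 = 0.03636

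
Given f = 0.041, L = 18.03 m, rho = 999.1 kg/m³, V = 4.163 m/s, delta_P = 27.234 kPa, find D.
Formula: \Delta P = f \frac{L}{D} \frac{\rho V^2}{2}
Substituting knowns: 27.234 = 0.041·(18.03/D)·0.5·999.1·4.163²/1000
Solving for D: D = 0.041·18.03·0.5·999.1·4.163²/(27.234·1000) = 0.235 m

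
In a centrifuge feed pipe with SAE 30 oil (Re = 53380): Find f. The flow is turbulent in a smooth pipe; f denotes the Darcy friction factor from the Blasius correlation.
Formula: f = \frac{0.316}{Re^{0.25}}
f = 0.316/53380^0.25 = 0.02079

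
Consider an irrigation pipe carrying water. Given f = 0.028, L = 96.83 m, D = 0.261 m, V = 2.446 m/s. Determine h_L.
Formula: h_L = f \frac{L}{D} \frac{V^2}{2g}
h_L = 0.028·(96.83/0.261)·2.446²/(2·9.81) = 3.168 m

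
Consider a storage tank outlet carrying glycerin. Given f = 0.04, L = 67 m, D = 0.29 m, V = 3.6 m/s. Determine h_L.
Formula: h_L = f \frac{L}{D} \frac{V^2}{2g}
h_L = 0.04·(67/0.29)·3.6²/(2·9.81) = 6.104 m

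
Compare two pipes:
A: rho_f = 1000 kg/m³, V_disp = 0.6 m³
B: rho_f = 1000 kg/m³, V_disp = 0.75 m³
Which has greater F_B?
F_B(A) = 5886 N, F_B(B) = 7358 N. Answer: B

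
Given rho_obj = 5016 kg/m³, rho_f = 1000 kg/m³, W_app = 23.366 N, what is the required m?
Formula: W_{app} = mg\left(1 - \frac{\rho_f}{\rho_{obj}}\right)
Substituting knowns: 23.366 = m·9.81·(1 − 1000/5016)
Solving for m: m = 23.366/(9.81·(1 − 1000/5016)) = 2.975 kg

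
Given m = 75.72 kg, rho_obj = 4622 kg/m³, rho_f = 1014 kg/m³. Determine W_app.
Formula: W_{app} = mg\left(1 - \frac{\rho_f}{\rho_{obj}}\right)
W_app = 75.72·9.81·(1 − 1014/4622) = 579.9 N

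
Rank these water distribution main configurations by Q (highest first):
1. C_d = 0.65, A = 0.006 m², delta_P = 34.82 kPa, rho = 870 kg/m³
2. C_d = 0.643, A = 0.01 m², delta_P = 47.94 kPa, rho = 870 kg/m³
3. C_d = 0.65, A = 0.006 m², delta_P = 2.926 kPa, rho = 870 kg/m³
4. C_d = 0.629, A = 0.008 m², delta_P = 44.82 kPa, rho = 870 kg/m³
Case 1: Q = 34.89 L/s
Case 2: Q = 67.5 L/s
Case 3: Q = 10.11 L/s
Case 4: Q = 51.08 L/s
Ranking (highest first): 2, 4, 1, 3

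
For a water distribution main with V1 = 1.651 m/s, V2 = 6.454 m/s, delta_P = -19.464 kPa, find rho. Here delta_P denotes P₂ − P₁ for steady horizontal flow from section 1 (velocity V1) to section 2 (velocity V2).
Formula: \Delta P = \frac{1}{2} \rho (V_1^2 - V_2^2)
Substituting knowns: -19.464 = 0.5·rho·(1.651² − 6.454²)/1000
Solving for rho: rho = 2·(-19.464·1000)/(1.651² − 6.454²) = 1000 kg/m³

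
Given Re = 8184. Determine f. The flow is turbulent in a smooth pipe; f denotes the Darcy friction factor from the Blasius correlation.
Formula: f = \frac{0.316}{Re^{0.25}}
f = 0.316/8184^0.25 = 0.03322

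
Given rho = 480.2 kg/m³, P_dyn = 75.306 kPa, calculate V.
Formula: P_{dyn} = \frac{1}{2} \rho V^2
Substituting knowns: 75.306 = 0.5·480.2·V²/1000
Solving for V: V = √(2·(75.306·1000)/480.2) = 17.71 m/s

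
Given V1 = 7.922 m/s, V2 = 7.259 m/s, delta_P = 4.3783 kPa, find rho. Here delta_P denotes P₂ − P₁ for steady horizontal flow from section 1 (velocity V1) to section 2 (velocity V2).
Formula: \Delta P = \frac{1}{2} \rho (V_1^2 - V_2^2)
Substituting knowns: 4.3783 = 0.5·rho·(7.922² − 7.259²)/1000
Solving for rho: rho = 2·(4.3783·1000)/(7.922² − 7.259²) = 870 kg/m³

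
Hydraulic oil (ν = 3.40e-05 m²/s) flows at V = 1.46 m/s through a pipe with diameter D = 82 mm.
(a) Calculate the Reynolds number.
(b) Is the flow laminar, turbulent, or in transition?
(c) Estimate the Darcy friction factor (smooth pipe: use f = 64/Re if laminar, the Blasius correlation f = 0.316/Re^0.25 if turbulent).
(a) Re = V·D/ν = 1.46·0.082/3.40e-05 = 3521.2
(b) Flow regime: transition (2300 ≤ Re ≤ 4000)
(c) Friction factor: f ≈ 0.04 (transitional regime, no simple correlation)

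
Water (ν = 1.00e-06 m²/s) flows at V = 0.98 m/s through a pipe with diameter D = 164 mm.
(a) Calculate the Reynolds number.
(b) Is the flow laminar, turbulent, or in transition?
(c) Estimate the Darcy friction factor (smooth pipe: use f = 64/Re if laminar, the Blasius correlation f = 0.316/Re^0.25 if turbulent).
(a) Re = V·D/ν = 0.98·0.164/1.00e-06 = 160720
(b) Flow regime: turbulent (Re > 4000)
(c) Friction factor: f = 0.316/Re^0.25 = 0.316/160720^0.25 = 0.01578 (Blasius is strictly valid for Re ≲ 1e5; used here as the smooth-pipe estimate the problem specifies)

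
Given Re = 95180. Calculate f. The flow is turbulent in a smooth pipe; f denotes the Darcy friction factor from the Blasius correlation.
Formula: f = \frac{0.316}{Re^{0.25}}
f = 0.316/95180^0.25 = 0.01799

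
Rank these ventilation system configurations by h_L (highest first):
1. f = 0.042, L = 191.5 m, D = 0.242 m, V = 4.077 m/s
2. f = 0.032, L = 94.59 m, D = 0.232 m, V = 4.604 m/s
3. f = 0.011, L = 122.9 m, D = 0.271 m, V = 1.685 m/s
Case 1: h_L = 28.16 m
Case 2: h_L = 14.1 m
Case 3: h_L = 0.7219 m
Ranking (highest first): 1, 2, 3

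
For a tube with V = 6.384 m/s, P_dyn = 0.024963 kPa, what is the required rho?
Formula: P_{dyn} = \frac{1}{2} \rho V^2
Substituting knowns: 0.024963 = 0.5·rho·6.384²/1000
Solving for rho: rho = 2·(0.024963·1000)/6.384² = 1.225 kg/m³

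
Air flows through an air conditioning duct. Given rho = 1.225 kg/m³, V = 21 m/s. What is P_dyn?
Formula: P_{dyn} = \frac{1}{2} \rho V^2
P_dyn = 0.5·1.225·21²/1000 = 0.2701 kPa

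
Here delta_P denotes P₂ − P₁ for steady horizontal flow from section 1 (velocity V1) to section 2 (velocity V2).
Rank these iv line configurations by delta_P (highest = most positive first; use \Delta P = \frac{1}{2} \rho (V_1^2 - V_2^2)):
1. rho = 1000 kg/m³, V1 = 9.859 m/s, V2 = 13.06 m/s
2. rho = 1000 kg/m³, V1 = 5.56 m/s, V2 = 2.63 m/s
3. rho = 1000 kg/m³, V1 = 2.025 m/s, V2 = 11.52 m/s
Case 1: delta_P = -36.68 kPa
Case 2: delta_P = 12 kPa
Case 3: delta_P = -64.3 kPa
Ranking (highest first): 2, 1, 3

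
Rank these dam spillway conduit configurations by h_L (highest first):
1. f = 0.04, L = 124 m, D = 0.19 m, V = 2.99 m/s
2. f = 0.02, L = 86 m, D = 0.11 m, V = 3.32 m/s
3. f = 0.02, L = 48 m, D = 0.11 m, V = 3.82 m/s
Case 1: h_L = 11.9 m
Case 2: h_L = 8.784 m
Case 3: h_L = 6.491 m
Ranking (highest first): 1, 2, 3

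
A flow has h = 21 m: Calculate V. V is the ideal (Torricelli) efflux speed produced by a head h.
Formula: V = \sqrt{2 g h}
V = √(2·9.81·21) = 20.3 m/s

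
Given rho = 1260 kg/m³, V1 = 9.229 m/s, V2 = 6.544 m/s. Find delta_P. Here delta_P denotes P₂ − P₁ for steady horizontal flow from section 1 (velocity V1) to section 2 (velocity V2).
Formula: \Delta P = \frac{1}{2} \rho (V_1^2 - V_2^2)
delta_P = 0.5·1260·(9.229² − 6.544²)/1000 = 26.68 kPa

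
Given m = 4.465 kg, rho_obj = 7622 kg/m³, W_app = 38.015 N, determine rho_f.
Formula: W_{app} = mg\left(1 - \frac{\rho_f}{\rho_{obj}}\right)
Substituting knowns: 38.015 = 4.465·9.81·(1 − rho_f/7622)
Solving for rho_f: rho_f = 7622·(1 − 38.015/(4.465·9.81)) = 1007 kg/m³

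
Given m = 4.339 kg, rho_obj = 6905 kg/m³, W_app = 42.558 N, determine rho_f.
Formula: W_{app} = mg\left(1 - \frac{\rho_f}{\rho_{obj}}\right)
Substituting knowns: 42.558 = 4.339·9.81·(1 − rho_f/6905)
Solving for rho_f: rho_f = 6905·(1 − 42.558/(4.339·9.81)) = 1.231 kg/m³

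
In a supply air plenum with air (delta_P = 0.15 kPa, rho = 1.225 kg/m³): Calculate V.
Formula: V = \sqrt{\frac{2 \Delta P}{\rho}}
V = √(2·(0.15·1000)/1.225) = 15.65 m/s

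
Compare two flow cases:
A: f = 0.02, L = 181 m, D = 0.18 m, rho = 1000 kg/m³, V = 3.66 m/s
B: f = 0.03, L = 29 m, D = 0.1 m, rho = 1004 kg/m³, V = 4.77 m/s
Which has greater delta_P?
delta_P(A) = 134.7 kPa, delta_P(B) = 99.37 kPa. Answer: A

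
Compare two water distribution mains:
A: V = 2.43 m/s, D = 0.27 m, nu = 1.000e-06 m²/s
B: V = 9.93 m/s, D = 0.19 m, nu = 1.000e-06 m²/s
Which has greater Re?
Re(A) = 656100, Re(B) = 1.887e+06. Answer: B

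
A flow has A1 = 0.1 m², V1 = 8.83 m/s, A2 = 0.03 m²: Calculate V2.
Formula: V_2 = \frac{A_1 V_1}{A_2}
V2 = 0.1·8.83/0.03 = 29.43 m/s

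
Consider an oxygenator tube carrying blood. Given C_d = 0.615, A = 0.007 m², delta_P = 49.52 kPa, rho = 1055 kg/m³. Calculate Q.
Formula: Q = C_d A \sqrt{\frac{2 \Delta P}{\rho}}
Q = 0.615·0.007·√(2·(49.52·1000)/1055)·1000 = 41.71 L/s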